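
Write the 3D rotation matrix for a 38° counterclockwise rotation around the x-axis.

Rotation matrix for counterclockwise 38° around x-axis:
cos(38°) = 0.7880, sin(38°) = 0.6157
Result: [[1, 0, 0], [0, 0.7880, -0.6157], [0, 0.6157, 0.7880]]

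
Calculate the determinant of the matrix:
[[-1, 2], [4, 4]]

For a 2×2 matrix [[a, b], [c, d]], det = ad - bc
det = (-1)(4) - (2)(4) = -4 - 8 = -12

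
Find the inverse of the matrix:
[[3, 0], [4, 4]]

For [[a,b],[c,d]], inverse = (1/det)·[[d,-b],[-c,a]]
det = (3)(4) - (0)(4) = 12 - 0 = 12
Inverse = (1/12)·[[4, 0], [-4, 3]]
= [[1/3, 0], [-1/3, 1/4]]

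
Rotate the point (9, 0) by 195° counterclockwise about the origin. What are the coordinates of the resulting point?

Rotation matrix for 195°: [[cos 195°, -sin 195°], [sin 195°, cos 195°]] ≈ [[-0.965926, 0.258819], [-0.258819, -0.965926]]
[[-0.965926, 0.258819], [-0.258819, -0.965926]] × [9, 0]ᵀ ≈ [-8.6933, -2.3294]ᵀ
Result: (-8.6933, -2.3294)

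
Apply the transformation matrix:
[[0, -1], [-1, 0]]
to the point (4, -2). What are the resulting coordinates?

Matrix multiplication:
[[0, -1], [-1, 0]] × [4, -2]ᵀ
= [(0)(4) + (-1)(-2), (-1)(4) + (0)(-2)]ᵀ
= [2, -4]ᵀ
Result: (2, -4)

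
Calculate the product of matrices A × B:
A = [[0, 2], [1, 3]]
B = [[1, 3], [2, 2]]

Matrix multiplication:
C[0][0] = 0×1 + 2×2 = 4
C[0][1] = 0×3 + 2×2 = 4
C[1][0] = 1×1 + 3×2 = 7
C[1][1] = 1×3 + 3×2 = 9
Result: [[4, 4], [7, 9]]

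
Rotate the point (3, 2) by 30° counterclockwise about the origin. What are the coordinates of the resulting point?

Rotation matrix for 30°: [[cos 30°, -sin 30°], [sin 30°, cos 30°]] ≈ [[0.866025, -0.500000], [0.500000, 0.866025]]
[[0.866025, -0.500000], [0.500000, 0.866025]] × [3, 2]ᵀ ≈ [1.5981, 3.2321]ᵀ
Result: (1.5981, 3.2321)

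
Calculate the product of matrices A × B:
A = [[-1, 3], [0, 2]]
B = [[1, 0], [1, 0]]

Matrix multiplication:
C[0][0] = -1×1 + 3×1 = 2
C[0][1] = -1×0 + 3×0 = 0
C[1][0] = 0×1 + 2×1 = 2
C[1][1] = 0×0 + 2×0 = 0
Result: [[2, 0], [2, 0]]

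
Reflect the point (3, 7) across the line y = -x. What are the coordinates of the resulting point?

Reflection across line y = -x: (3, 7) → (-7, -3)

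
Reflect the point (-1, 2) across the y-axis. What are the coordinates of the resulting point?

Reflection across y-axis: (-1, 2) → (1, 2)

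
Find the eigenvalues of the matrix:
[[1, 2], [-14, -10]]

Characteristic equation: det(A - λI) = 0
λ² - (trace)λ + (det) = 0
trace = 1 + -10 = -9, det = (1)(-10) - (2)(-14) = 18
λ² - (-9)λ + (18) = 0
λ = (-9 ± √((-9)² - 4·(18))) / 2 = (-9 ± √9) / 2
Solving: λ = -6, -3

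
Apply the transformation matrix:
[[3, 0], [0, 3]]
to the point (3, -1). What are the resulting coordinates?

Matrix multiplication:
[[3, 0], [0, 3]] × [3, -1]ᵀ
= [(3)(3) + (0)(-1), (0)(3) + (3)(-1)]ᵀ
= [9, -3]ᵀ
Result: (9, -3)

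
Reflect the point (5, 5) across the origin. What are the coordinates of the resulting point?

Reflection across origin: (5, 5) → (-5, -5)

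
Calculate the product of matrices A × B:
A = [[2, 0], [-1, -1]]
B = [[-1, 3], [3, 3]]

Matrix multiplication:
C[0][0] = 2×-1 + 0×3 = -2
C[0][1] = 2×3 + 0×3 = 6
C[1][0] = -1×-1 + -1×3 = -2
C[1][1] = -1×3 + -1×3 = -6
Result: [[-2, 6], [-2, -6]]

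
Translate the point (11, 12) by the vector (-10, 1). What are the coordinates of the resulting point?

Translation by (-10, 1) (homogeneous matrix [[1, 0, -10], [0, 1, 1], [0, 0, 1]]):
x' = 11 + -10 = 1
y' = 12 + 1 = 13
Result: (1, 13)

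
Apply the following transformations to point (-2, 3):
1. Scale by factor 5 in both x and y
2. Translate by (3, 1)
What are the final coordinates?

Step 1: Scale (-2, 3) by 5 → (-10, 15)
Step 2: Translate by (3, 1) → (-7, 16)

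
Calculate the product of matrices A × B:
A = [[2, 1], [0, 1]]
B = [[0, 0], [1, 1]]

Matrix multiplication:
C[0][0] = 2×0 + 1×1 = 1
C[0][1] = 2×0 + 1×1 = 1
C[1][0] = 0×0 + 1×1 = 1
C[1][1] = 0×0 + 1×1 = 1
Result: [[1, 1], [1, 1]]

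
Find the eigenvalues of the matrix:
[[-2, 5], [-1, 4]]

Characteristic equation: det(A - λI) = 0
λ² - (trace)λ + (det) = 0
trace = -2 + 4 = 2, det = (-2)(4) - (5)(-1) = -3
λ² - (2)λ + (-3) = 0
λ = (2 ± √((2)² - 4·(-3))) / 2 = (2 ± √16) / 2
Solving: λ = -1, 3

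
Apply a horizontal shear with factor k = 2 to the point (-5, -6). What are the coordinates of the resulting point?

Shear matrix for horizontal shear with factor k = 2:
[[1, 2], [0, 1]]
Result: (-5, -6) → (-17, -6)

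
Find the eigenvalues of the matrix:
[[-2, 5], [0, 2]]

Characteristic equation: det(A - λI) = 0
λ² - (trace)λ + (det) = 0
trace = -2 + 2 = 0, det = (-2)(2) - (5)(0) = -4
λ² - (0)λ + (-4) = 0
λ = (0 ± √((0)² - 4·(-4))) / 2 = (0 ± √16) / 2
Solving: λ = -2, 2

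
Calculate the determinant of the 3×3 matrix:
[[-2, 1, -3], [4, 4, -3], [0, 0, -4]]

Expansion along first row:
det = -2·det([[4,-3],[0,-4]]) - 1·det([[4,-3],[0,-4]]) + -3·det([[4,4],[0,0]])
    = -2·(4·-4 - -3·0) - 1·(4·-4 - -3·0) + -3·(4·0 - 4·0)
    = -2·-16 - 1·-16 + -3·0
    = 32 + 16 + 0 = 48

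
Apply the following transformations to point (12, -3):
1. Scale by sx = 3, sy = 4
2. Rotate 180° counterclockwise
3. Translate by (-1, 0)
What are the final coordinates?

Step 1: Scale → (36, -12)
Step 2: Rotate 180° → (-36, 12)
Step 3: Translate → (-37, 12)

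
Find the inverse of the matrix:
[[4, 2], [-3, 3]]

For [[a,b],[c,d]], inverse = (1/det)·[[d,-b],[-c,a]]
det = (4)(3) - (2)(-3) = 12 - -6 = 18
Inverse = (1/18)·[[3, -2], [3, 4]]
= [[1/6, -1/9], [1/6, 2/9]]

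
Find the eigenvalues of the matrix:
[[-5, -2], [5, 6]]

Characteristic equation: det(A - λI) = 0
λ² - (trace)λ + (det) = 0
trace = -5 + 6 = 1, det = (-5)(6) - (-2)(5) = -20
λ² - (1)λ + (-20) = 0
λ = (1 ± √((1)² - 4·(-20))) / 2 = (1 ± √81) / 2
Solving: λ = -4, 5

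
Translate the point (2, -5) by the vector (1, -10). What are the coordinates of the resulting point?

Translation by (1, -10) (homogeneous matrix [[1, 0, 1], [0, 1, -10], [0, 0, 1]]):
x' = 2 + 1 = 3
y' = -5 + -10 = -15
Result: (3, -15)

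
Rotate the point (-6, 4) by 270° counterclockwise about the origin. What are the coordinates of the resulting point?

Rotation matrix for 270°: [[cos 270°, -sin 270°], [sin 270°, cos 270°]] = [[0, 1], [-1, 0]]
[[0, 1], [-1, 0]] × [-6, 4]ᵀ = [4, 6]ᵀ
Result: (4, 6)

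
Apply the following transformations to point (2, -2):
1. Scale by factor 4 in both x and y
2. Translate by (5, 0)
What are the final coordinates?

Step 1: Scale (2, -2) by 4 → (8, -8)
Step 2: Translate by (5, 0) → (13, -8)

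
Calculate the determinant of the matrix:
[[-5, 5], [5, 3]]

For a 2×2 matrix [[a, b], [c, d]], det = ad - bc
det = (-5)(3) - (5)(5) = -15 - 25 = -40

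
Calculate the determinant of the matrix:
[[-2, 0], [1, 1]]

For a 2×2 matrix [[a, b], [c, d]], det = ad - bc
det = (-2)(1) - (0)(1) = -2 - 0 = -2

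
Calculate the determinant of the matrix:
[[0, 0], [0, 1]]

For a 2×2 matrix [[a, b], [c, d]], det = ad - bc
det = (0)(1) - (0)(0) = 0 - 0 = 0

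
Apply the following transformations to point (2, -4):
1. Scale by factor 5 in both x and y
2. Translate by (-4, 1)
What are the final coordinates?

Step 1: Scale (2, -4) by 5 → (10, -20)
Step 2: Translate by (-4, 1) → (6, -19)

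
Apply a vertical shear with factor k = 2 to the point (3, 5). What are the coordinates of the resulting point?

Shear matrix for vertical shear with factor k = 2:
[[1, 0], [2, 1]]
Result: (3, 5) → (3, 11)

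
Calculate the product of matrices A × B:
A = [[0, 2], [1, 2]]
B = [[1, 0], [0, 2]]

Matrix multiplication:
C[0][0] = 0×1 + 2×0 = 0
C[0][1] = 0×0 + 2×2 = 4
C[1][0] = 1×1 + 2×0 = 1
C[1][1] = 1×0 + 2×2 = 4
Result: [[0, 4], [1, 4]]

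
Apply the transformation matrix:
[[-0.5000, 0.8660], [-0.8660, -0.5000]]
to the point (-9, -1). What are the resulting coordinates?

Matrix multiplication:
[[-0.5000, 0.8660], [-0.8660, -0.5000]] × [-9, -1]ᵀ
= [(-0.5000)(-9) + (0.8660)(-1), (-0.8660)(-9) + (-0.5000)(-1)]ᵀ
= [3.6340, 8.2940]ᵀ
Result: (3.6340, 8.2940)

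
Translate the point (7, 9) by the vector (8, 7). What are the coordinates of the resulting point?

Translation by (8, 7) (homogeneous matrix [[1, 0, 8], [0, 1, 7], [0, 0, 1]]):
x' = 7 + 8 = 15
y' = 9 + 7 = 16
Result: (15, 16)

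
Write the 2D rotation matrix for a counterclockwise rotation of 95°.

Rotation matrix formula: [[cos θ, -sin θ], [sin θ, cos θ]]
For θ = 95°:
cos(95°) = -0.0872
sin(95°) = 0.9962
Result: [[-0.0872, -0.9962], [0.9962, -0.0872]]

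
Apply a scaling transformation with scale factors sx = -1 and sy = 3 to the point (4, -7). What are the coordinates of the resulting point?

Scaling matrix:
[[-1, 0], [0, 3]]
Result: (4 × -1, -7 × 3) = (-4, -21)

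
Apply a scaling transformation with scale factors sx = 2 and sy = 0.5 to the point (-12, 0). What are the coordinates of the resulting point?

Scaling matrix:
[[2, 0], [0, 0.50]]
Result: (-12 × 2, 0 × 0.5) = (-24, 0)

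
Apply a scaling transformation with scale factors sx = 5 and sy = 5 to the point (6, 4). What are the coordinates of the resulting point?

Scaling matrix:
[[5, 0], [0, 5]]
Result: (6 × 5, 4 × 5) = (30, 20)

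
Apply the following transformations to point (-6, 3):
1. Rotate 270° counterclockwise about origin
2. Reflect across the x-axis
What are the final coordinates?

Step 1: Rotate 270° → (3, 6)
Step 2: Reflect across x-axis → (3, -6)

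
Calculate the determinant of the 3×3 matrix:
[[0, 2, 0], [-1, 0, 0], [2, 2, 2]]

Expansion along first row:
det = 0·det([[0,0],[2,2]]) - 2·det([[-1,0],[2,2]]) + 0·det([[-1,0],[2,2]])
    = 0·(0·2 - 0·2) - 2·(-1·2 - 0·2) + 0·(-1·2 - 0·2)
    = 0·0 - 2·-2 + 0·-2
    = 0 + 4 + 0 = 4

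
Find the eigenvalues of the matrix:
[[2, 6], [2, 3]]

Characteristic equation: det(A - λI) = 0
λ² - (trace)λ + (det) = 0
trace = 2 + 3 = 5, det = (2)(3) - (6)(2) = -6
λ² - (5)λ + (-6) = 0
λ = (5 ± √((5)² - 4·(-6))) / 2 = (5 ± √49) / 2
Solving: λ = -1, 6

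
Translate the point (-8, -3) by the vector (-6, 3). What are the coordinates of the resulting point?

Translation by (-6, 3) (homogeneous matrix [[1, 0, -6], [0, 1, 3], [0, 0, 1]]):
x' = -8 + -6 = -14
y' = -3 + 3 = 0
Result: (-14, 0)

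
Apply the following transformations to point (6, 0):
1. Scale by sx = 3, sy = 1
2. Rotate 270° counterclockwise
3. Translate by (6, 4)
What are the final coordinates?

Step 1: Scale → (18, 0)
Step 2: Rotate 270° → (0, -18)
Step 3: Translate → (6, -14)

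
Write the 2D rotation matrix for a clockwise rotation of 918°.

Rotation matrix formula: [[cos θ, -sin θ], [sin θ, cos θ]]
A clockwise rotation by 918° is equivalent to a counterclockwise rotation by -918°.
For θ = -918°:
cos(-918°) = -0.9511
sin(-918°) = 0.3090
Result: [[-0.9511, -0.3090], [0.3090, -0.9511]]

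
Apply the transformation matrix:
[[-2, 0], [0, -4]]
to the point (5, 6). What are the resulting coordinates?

Matrix multiplication:
[[-2, 0], [0, -4]] × [5, 6]ᵀ
= [(-2)(5) + (0)(6), (0)(5) + (-4)(6)]ᵀ
= [-10, -24]ᵀ
Result: (-10, -24)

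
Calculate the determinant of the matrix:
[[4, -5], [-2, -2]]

For a 2×2 matrix [[a, b], [c, d]], det = ad - bc
det = (4)(-2) - (-5)(-2) = -8 - 10 = -18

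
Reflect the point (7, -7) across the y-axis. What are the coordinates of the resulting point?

Reflection across y-axis: (7, -7) → (-7, -7)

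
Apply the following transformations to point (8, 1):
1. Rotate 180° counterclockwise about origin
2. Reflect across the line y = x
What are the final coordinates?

Step 1: Rotate 180° → (-8, -1)
Step 2: Reflect across line y = x → (-1, -8)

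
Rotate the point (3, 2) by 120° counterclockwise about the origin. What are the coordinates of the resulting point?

Rotation matrix for 120°: [[cos 120°, -sin 120°], [sin 120°, cos 120°]] ≈ [[-0.500000, -0.866025], [0.866025, -0.500000]]
[[-0.500000, -0.866025], [0.866025, -0.500000]] × [3, 2]ᵀ ≈ [-3.2321, 1.5981]ᵀ
Result: (-3.2321, 1.5981)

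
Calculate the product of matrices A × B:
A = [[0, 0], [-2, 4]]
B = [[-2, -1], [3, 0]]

Matrix multiplication:
C[0][0] = 0×-2 + 0×3 = 0
C[0][1] = 0×-1 + 0×0 = 0
C[1][0] = -2×-2 + 4×3 = 16
C[1][1] = -2×-1 + 4×0 = 2
Result: [[0, 0], [16, 2]]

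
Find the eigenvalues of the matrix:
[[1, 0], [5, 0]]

Characteristic equation: det(A - λI) = 0
λ² - (trace)λ + (det) = 0
trace = 1 + 0 = 1, det = (1)(0) - (0)(5) = 0
λ² - (1)λ + (0) = 0
λ = (1 ± √((1)² - 4·(0))) / 2 = (1 ± √1) / 2
Solving: λ = 0, 1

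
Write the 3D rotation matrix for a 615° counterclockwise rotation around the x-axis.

Rotation matrix for counterclockwise 615° around x-axis:
cos(615°) = -0.2588, sin(615°) = -0.9659
Result: [[1, 0, 0], [0, -0.2588, 0.9659], [0, -0.9659, -0.2588]]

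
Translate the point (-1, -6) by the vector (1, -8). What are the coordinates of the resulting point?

Translation by (1, -8) (homogeneous matrix [[1, 0, 1], [0, 1, -8], [0, 0, 1]]):
x' = -1 + 1 = 0
y' = -6 + -8 = -14
Result: (0, -14)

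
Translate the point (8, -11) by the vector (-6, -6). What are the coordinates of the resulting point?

Translation by (-6, -6) (homogeneous matrix [[1, 0, -6], [0, 1, -6], [0, 0, 1]]):
x' = 8 + -6 = 2
y' = -11 + -6 = -17
Result: (2, -17)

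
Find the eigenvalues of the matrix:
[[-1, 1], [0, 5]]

Characteristic equation: det(A - λI) = 0
λ² - (trace)λ + (det) = 0
trace = -1 + 5 = 4, det = (-1)(5) - (1)(0) = -5
λ² - (4)λ + (-5) = 0
λ = (4 ± √((4)² - 4·(-5))) / 2 = (4 ± √36) / 2
Solving: λ = -1, 5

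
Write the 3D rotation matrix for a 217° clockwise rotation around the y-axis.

Rotation matrix for clockwise 217° around y-axis:
A clockwise rotation by 217° is a counterclockwise rotation by -217°.
cos(-217°) = -0.7986, sin(-217°) = 0.6018
Result: [[-0.7986, 0, 0.6018], [0, 1, 0], [-0.6018, 0, -0.7986]]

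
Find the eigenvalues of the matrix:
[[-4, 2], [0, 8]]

Characteristic equation: det(A - λI) = 0
λ² - (trace)λ + (det) = 0
trace = -4 + 8 = 4, det = (-4)(8) - (2)(0) = -32
λ² - (4)λ + (-32) = 0
λ = (4 ± √((4)² - 4·(-32))) / 2 = (4 ± √144) / 2
Solving: λ = -4, 8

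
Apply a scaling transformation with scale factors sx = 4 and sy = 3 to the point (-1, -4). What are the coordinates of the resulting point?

Scaling matrix:
[[4, 0], [0, 3]]
Result: (-1 × 4, -4 × 3) = (-4, -12)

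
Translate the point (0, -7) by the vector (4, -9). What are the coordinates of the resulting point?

Translation by (4, -9) (homogeneous matrix [[1, 0, 4], [0, 1, -9], [0, 0, 1]]):
x' = 0 + 4 = 4
y' = -7 + -9 = -16
Result: (4, -16)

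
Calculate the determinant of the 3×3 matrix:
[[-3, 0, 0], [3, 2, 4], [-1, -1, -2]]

Expansion along first row:
det = -3·det([[2,4],[-1,-2]]) - 0·det([[3,4],[-1,-2]]) + 0·det([[3,2],[-1,-1]])
    = -3·(2·-2 - 4·-1) - 0·(3·-2 - 4·-1) + 0·(3·-1 - 2·-1)
    = -3·0 - 0·-2 + 0·-1
    = 0 + 0 + 0 = 0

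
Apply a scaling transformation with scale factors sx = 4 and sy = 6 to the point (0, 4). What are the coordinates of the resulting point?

Scaling matrix:
[[4, 0], [0, 6]]
Result: (0 × 4, 4 × 6) = (0, 24)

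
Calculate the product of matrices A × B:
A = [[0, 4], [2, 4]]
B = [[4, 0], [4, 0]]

Matrix multiplication:
C[0][0] = 0×4 + 4×4 = 16
C[0][1] = 0×0 + 4×0 = 0
C[1][0] = 2×4 + 4×4 = 24
C[1][1] = 2×0 + 4×0 = 0
Result: [[16, 0], [24, 0]]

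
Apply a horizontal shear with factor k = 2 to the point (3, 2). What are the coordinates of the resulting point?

Shear matrix for horizontal shear with factor k = 2:
[[1, 2], [0, 1]]
Result: (3, 2) → (7, 2)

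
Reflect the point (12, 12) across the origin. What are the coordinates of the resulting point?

Reflection across origin: (12, 12) → (-12, -12)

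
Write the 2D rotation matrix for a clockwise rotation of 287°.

Rotation matrix formula: [[cos θ, -sin θ], [sin θ, cos θ]]
A clockwise rotation by 287° is equivalent to a counterclockwise rotation by -287°.
For θ = -287°:
cos(-287°) = 0.2924
sin(-287°) = 0.9563
Result: [[0.2924, -0.9563], [0.9563, 0.2924]]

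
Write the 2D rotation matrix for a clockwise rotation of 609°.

Rotation matrix formula: [[cos θ, -sin θ], [sin θ, cos θ]]
A clockwise rotation by 609° is equivalent to a counterclockwise rotation by -609°.
For θ = -609°:
cos(-609°) = -0.3584
sin(-609°) = 0.9336
Result: [[-0.3584, -0.9336], [0.9336, -0.3584]]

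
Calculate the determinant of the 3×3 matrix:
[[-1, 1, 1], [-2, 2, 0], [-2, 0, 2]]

Expansion along first row:
det = -1·det([[2,0],[0,2]]) - 1·det([[-2,0],[-2,2]]) + 1·det([[-2,2],[-2,0]])
    = -1·(2·2 - 0·0) - 1·(-2·2 - 0·-2) + 1·(-2·0 - 2·-2)
    = -1·4 - 1·-4 + 1·4
    = -4 + 4 + 4 = 4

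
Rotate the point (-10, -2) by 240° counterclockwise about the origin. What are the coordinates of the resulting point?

Rotation matrix for 240°: [[cos 240°, -sin 240°], [sin 240°, cos 240°]] ≈ [[-0.500000, 0.866025], [-0.866025, -0.500000]]
[[-0.500000, 0.866025], [-0.866025, -0.500000]] × [-10, -2]ᵀ ≈ [3.2679, 9.6603]ᵀ
Result: (3.2679, 9.6603)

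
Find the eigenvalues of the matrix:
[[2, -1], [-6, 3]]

Characteristic equation: det(A - λI) = 0
λ² - (trace)λ + (det) = 0
trace = 2 + 3 = 5, det = (2)(3) - (-1)(-6) = 0
λ² - (5)λ + (0) = 0
λ = (5 ± √((5)² - 4·(0))) / 2 = (5 ± √25) / 2
Solving: λ = 0, 5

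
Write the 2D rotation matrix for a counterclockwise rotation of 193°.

Rotation matrix formula: [[cos θ, -sin θ], [sin θ, cos θ]]
For θ = 193°:
cos(193°) = -0.9744
sin(193°) = -0.2250
Result: [[-0.9744, 0.2250], [-0.2250, -0.9744]]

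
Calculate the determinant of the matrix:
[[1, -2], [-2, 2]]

For a 2×2 matrix [[a, b], [c, d]], det = ad - bc
det = (1)(2) - (-2)(-2) = 2 - 4 = -2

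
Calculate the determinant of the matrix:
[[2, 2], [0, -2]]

For a 2×2 matrix [[a, b], [c, d]], det = ad - bc
det = (2)(-2) - (2)(0) = -4 - 0 = -4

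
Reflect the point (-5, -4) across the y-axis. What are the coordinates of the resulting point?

Reflection across y-axis: (-5, -4) → (5, -4)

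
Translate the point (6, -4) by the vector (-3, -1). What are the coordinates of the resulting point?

Translation by (-3, -1) (homogeneous matrix [[1, 0, -3], [0, 1, -1], [0, 0, 1]]):
x' = 6 + -3 = 3
y' = -4 + -1 = -5
Result: (3, -5)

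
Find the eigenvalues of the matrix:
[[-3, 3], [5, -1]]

Characteristic equation: det(A - λI) = 0
λ² - (trace)λ + (det) = 0
trace = -3 + -1 = -4, det = (-3)(-1) - (3)(5) = -12
λ² - (-4)λ + (-12) = 0
λ = (-4 ± √((-4)² - 4·(-12))) / 2 = (-4 ± √64) / 2
Solving: λ = -6, 2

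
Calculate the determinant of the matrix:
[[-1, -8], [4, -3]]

For a 2×2 matrix [[a, b], [c, d]], det = ad - bc
det = (-1)(-3) - (-8)(4) = 3 - -32 = 35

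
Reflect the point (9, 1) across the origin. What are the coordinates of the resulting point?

Reflection across origin: (9, 1) → (-9, -1)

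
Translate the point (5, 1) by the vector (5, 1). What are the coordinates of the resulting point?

Translation by (5, 1) (homogeneous matrix [[1, 0, 5], [0, 1, 1], [0, 0, 1]]):
x' = 5 + 5 = 10
y' = 1 + 1 = 2
Result: (10, 2)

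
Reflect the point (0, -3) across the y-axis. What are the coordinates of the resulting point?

Reflection across y-axis: (0, -3) → (0, -3)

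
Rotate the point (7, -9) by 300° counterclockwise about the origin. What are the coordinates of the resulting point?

Rotation matrix for 300°: [[cos 300°, -sin 300°], [sin 300°, cos 300°]] ≈ [[0.500000, 0.866025], [-0.866025, 0.500000]]
[[0.500000, 0.866025], [-0.866025, 0.500000]] × [7, -9]ᵀ ≈ [-4.2942, -10.5622]ᵀ
Result: (-4.2942, -10.5622)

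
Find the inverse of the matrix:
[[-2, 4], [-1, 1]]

For [[a,b],[c,d]], inverse = (1/det)·[[d,-b],[-c,a]]
det = (-2)(1) - (4)(-1) = -2 - -4 = 2
Inverse = (1/2)·[[1, -4], [1, -2]]
= [[1/2, -2], [1/2, -1]]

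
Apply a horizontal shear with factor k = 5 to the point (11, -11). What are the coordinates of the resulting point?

Shear matrix for horizontal shear with factor k = 5:
[[1, 5], [0, 1]]
Result: (11, -11) → (-44, -11)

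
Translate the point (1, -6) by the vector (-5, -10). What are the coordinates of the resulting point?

Translation by (-5, -10) (homogeneous matrix [[1, 0, -5], [0, 1, -10], [0, 0, 1]]):
x' = 1 + -5 = -4
y' = -6 + -10 = -16
Result: (-4, -16)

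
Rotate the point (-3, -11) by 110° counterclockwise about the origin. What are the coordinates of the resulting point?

Rotation matrix for 110°: [[cos 110°, -sin 110°], [sin 110°, cos 110°]] ≈ [[-0.342020, -0.939693], [0.939693, -0.342020]]
[[-0.342020, -0.939693], [0.939693, -0.342020]] × [-3, -11]ᵀ ≈ [11.3627, 0.9431]ᵀ
Result: (11.3627, 0.9431)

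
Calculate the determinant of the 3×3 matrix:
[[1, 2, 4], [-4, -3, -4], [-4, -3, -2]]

Expansion along first row:
det = 1·det([[-3,-4],[-3,-2]]) - 2·det([[-4,-4],[-4,-2]]) + 4·det([[-4,-3],[-4,-3]])
    = 1·(-3·-2 - -4·-3) - 2·(-4·-2 - -4·-4) + 4·(-4·-3 - -3·-4)
    = 1·-6 - 2·-8 + 4·0
    = -6 + 16 + 0 = 10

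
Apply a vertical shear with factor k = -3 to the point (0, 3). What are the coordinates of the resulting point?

Shear matrix for vertical shear with factor k = -3:
[[1, 0], [-3, 1]]
Result: (0, 3) → (0, 3)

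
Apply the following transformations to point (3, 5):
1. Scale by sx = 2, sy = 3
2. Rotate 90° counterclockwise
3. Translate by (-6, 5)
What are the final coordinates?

Step 1: Scale → (6, 15)
Step 2: Rotate 90° → (-15, 6)
Step 3: Translate → (-21, 11)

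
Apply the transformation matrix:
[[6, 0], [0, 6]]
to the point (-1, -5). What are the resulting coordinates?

Matrix multiplication:
[[6, 0], [0, 6]] × [-1, -5]ᵀ
= [(6)(-1) + (0)(-5), (0)(-1) + (6)(-5)]ᵀ
= [-6, -30]ᵀ
Result: (-6, -30)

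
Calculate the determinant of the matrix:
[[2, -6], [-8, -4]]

For a 2×2 matrix [[a, b], [c, d]], det = ad - bc
det = (2)(-4) - (-6)(-8) = -8 - 48 = -56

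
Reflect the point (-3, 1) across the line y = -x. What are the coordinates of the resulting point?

Reflection across line y = -x: (-3, 1) → (-1, 3)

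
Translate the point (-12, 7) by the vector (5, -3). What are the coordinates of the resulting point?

Translation by (5, -3) (homogeneous matrix [[1, 0, 5], [0, 1, -3], [0, 0, 1]]):
x' = -12 + 5 = -7
y' = 7 + -3 = 4
Result: (-7, 4)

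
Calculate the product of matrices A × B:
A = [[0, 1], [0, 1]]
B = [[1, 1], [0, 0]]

Matrix multiplication:
C[0][0] = 0×1 + 1×0 = 0
C[0][1] = 0×1 + 1×0 = 0
C[1][0] = 0×1 + 1×0 = 0
C[1][1] = 0×1 + 1×0 = 0
Result: [[0, 0], [0, 0]]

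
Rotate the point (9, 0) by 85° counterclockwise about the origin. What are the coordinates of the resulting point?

Rotation matrix for 85°: [[cos 85°, -sin 85°], [sin 85°, cos 85°]] ≈ [[0.087156, -0.996195], [0.996195, 0.087156]]
[[0.087156, -0.996195], [0.996195, 0.087156]] × [9, 0]ᵀ ≈ [0.7844, 8.9658]ᵀ
Result: (0.7844, 8.9658)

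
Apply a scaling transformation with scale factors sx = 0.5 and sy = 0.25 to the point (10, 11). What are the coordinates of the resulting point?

Scaling matrix:
[[0.50, 0], [0, 0.25]]
Result: (10 × 0.5, 11 × 0.25) = (5, 2.75)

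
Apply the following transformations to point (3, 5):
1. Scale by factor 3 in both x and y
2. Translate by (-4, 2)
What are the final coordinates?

Step 1: Scale (3, 5) by 3 → (9, 15)
Step 2: Translate by (-4, 2) → (5, 17)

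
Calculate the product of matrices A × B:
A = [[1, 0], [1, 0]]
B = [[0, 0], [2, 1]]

Matrix multiplication:
C[0][0] = 1×0 + 0×2 = 0
C[0][1] = 1×0 + 0×1 = 0
C[1][0] = 1×0 + 0×2 = 0
C[1][1] = 1×0 + 0×1 = 0
Result: [[0, 0], [0, 0]]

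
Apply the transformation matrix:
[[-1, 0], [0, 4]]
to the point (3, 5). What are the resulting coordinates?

Matrix multiplication:
[[-1, 0], [0, 4]] × [3, 5]ᵀ
= [(-1)(3) + (0)(5), (0)(3) + (4)(5)]ᵀ
= [-3, 20]ᵀ
Result: (-3, 20)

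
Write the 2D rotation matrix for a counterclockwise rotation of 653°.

Rotation matrix formula: [[cos θ, -sin θ], [sin θ, cos θ]]
For θ = 653°:
cos(653°) = 0.3907
sin(653°) = -0.9205
Result: [[0.3907, 0.9205], [-0.9205, 0.3907]]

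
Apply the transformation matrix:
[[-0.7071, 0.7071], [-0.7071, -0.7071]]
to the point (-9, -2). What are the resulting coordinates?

Matrix multiplication:
[[-0.7071, 0.7071], [-0.7071, -0.7071]] × [-9, -2]ᵀ
= [(-0.7071)(-9) + (0.7071)(-2), (-0.7071)(-9) + (-0.7071)(-2)]ᵀ
= [4.9497, 7.7781]ᵀ
Result: (4.9497, 7.7781)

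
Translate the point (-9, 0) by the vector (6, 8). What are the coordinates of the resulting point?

Translation by (6, 8) (homogeneous matrix [[1, 0, 6], [0, 1, 8], [0, 0, 1]]):
x' = -9 + 6 = -3
y' = 0 + 8 = 8
Result: (-3, 8)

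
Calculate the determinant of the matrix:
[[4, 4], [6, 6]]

For a 2×2 matrix [[a, b], [c, d]], det = ad - bc
det = (4)(6) - (4)(6) = 24 - 24 = 0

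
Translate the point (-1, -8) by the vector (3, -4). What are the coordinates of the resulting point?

Translation by (3, -4) (homogeneous matrix [[1, 0, 3], [0, 1, -4], [0, 0, 1]]):
x' = -1 + 3 = 2
y' = -8 + -4 = -12
Result: (2, -12)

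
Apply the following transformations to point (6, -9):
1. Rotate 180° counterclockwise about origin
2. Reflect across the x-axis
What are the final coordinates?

Step 1: Rotate 180° → (-6, 9)
Step 2: Reflect across x-axis → (-6, -9)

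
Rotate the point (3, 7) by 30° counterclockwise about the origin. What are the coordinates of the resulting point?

Rotation matrix for 30°: [[cos 30°, -sin 30°], [sin 30°, cos 30°]] ≈ [[0.866025, -0.500000], [0.500000, 0.866025]]
[[0.866025, -0.500000], [0.500000, 0.866025]] × [3, 7]ᵀ ≈ [-0.9019, 7.5622]ᵀ
Result: (-0.9019, 7.5622)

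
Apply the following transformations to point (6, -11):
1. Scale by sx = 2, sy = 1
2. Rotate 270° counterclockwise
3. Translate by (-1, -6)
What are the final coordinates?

Step 1: Scale → (12, -11)
Step 2: Rotate 270° → (-11, -12)
Step 3: Translate → (-12, -18)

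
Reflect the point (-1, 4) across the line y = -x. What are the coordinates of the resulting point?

Reflection across line y = -x: (-1, 4) → (-4, 1)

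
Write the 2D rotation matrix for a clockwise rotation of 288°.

Rotation matrix formula: [[cos θ, -sin θ], [sin θ, cos θ]]
A clockwise rotation by 288° is equivalent to a counterclockwise rotation by -288°.
For θ = -288°:
cos(-288°) = 0.3090
sin(-288°) = 0.9511
Result: [[0.3090, -0.9511], [0.9511, 0.3090]]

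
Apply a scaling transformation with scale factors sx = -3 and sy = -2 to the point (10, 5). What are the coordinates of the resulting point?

Scaling matrix:
[[-3, 0], [0, -2]]
Result: (10 × -3, 5 × -2) = (-30, -10)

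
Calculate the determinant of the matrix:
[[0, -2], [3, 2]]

For a 2×2 matrix [[a, b], [c, d]], det = ad - bc
det = (0)(2) - (-2)(3) = 0 - -6 = 6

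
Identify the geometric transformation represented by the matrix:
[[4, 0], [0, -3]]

This matrix represents: non-uniform scaling by sx = 4, sy = -3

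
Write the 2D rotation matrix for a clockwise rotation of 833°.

Rotation matrix formula: [[cos θ, -sin θ], [sin θ, cos θ]]
A clockwise rotation by 833° is equivalent to a counterclockwise rotation by -833°.
For θ = -833°:
cos(-833°) = -0.3907
sin(-833°) = -0.9205
Result: [[-0.3907, 0.9205], [-0.9205, -0.3907]]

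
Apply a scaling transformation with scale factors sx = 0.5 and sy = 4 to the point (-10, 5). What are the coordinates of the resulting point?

Scaling matrix:
[[0.50, 0], [0, 4]]
Result: (-10 × 0.5, 5 × 4) = (-5, 20)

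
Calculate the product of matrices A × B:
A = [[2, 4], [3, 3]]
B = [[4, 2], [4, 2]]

Matrix multiplication:
C[0][0] = 2×4 + 4×4 = 24
C[0][1] = 2×2 + 4×2 = 12
C[1][0] = 3×4 + 3×4 = 24
C[1][1] = 3×2 + 3×2 = 12
Result: [[24, 12], [24, 12]]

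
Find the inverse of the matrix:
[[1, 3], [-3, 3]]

For [[a,b],[c,d]], inverse = (1/det)·[[d,-b],[-c,a]]
det = (1)(3) - (3)(-3) = 3 - -9 = 12
Inverse = (1/12)·[[3, -3], [3, 1]]
= [[1/4, -1/4], [1/4, 1/12]]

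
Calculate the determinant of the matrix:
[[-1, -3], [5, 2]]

For a 2×2 matrix [[a, b], [c, d]], det = ad - bc
det = (-1)(2) - (-3)(5) = -2 - -15 = 13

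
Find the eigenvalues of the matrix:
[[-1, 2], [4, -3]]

Characteristic equation: det(A - λI) = 0
λ² - (trace)λ + (det) = 0
trace = -1 + -3 = -4, det = (-1)(-3) - (2)(4) = -5
λ² - (-4)λ + (-5) = 0
λ = (-4 ± √((-4)² - 4·(-5))) / 2 = (-4 ± √36) / 2
Solving: λ = -5, 1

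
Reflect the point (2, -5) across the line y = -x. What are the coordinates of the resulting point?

Reflection across line y = -x: (2, -5) → (5, -2)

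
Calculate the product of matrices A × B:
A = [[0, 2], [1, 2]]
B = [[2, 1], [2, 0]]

Matrix multiplication:
C[0][0] = 0×2 + 2×2 = 4
C[0][1] = 0×1 + 2×0 = 0
C[1][0] = 1×2 + 2×2 = 6
C[1][1] = 1×1 + 2×0 = 1
Result: [[4, 0], [6, 1]]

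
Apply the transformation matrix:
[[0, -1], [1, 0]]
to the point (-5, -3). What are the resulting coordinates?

Matrix multiplication:
[[0, -1], [1, 0]] × [-5, -3]ᵀ
= [(0)(-5) + (-1)(-3), (1)(-5) + (0)(-3)]ᵀ
= [3, -5]ᵀ
Result: (3, -5)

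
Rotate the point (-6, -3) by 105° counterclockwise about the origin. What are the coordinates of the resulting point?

Rotation matrix for 105°: [[cos 105°, -sin 105°], [sin 105°, cos 105°]] ≈ [[-0.258819, -0.965926], [0.965926, -0.258819]]
[[-0.258819, -0.965926], [0.965926, -0.258819]] × [-6, -3]ᵀ ≈ [4.4507, -5.0191]ᵀ
Result: (4.4507, -5.0191)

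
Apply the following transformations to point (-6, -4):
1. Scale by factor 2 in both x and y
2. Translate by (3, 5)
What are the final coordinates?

Step 1: Scale (-6, -4) by 2 → (-12, -8)
Step 2: Translate by (3, 5) → (-9, -3)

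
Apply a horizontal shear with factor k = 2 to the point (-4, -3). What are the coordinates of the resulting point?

Shear matrix for horizontal shear with factor k = 2:
[[1, 2], [0, 1]]
Result: (-4, -3) → (-10, -3)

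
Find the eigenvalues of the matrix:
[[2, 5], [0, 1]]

Characteristic equation: det(A - λI) = 0
λ² - (trace)λ + (det) = 0
trace = 2 + 1 = 3, det = (2)(1) - (5)(0) = 2
λ² - (3)λ + (2) = 0
λ = (3 ± √((3)² - 4·(2))) / 2 = (3 ± √1) / 2
Solving: λ = 1, 2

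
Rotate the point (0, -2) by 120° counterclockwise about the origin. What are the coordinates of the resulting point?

Rotation matrix for 120°: [[cos 120°, -sin 120°], [sin 120°, cos 120°]] ≈ [[-0.500000, -0.866025], [0.866025, -0.500000]]
[[-0.500000, -0.866025], [0.866025, -0.500000]] × [0, -2]ᵀ ≈ [1.7321, 1]ᵀ
Result: (1.7321, 1)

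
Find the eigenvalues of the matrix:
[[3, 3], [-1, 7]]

Characteristic equation: det(A - λI) = 0
λ² - (trace)λ + (det) = 0
trace = 3 + 7 = 10, det = (3)(7) - (3)(-1) = 24
λ² - (10)λ + (24) = 0
λ = (10 ± √((10)² - 4·(24))) / 2 = (10 ± √4) / 2
Solving: λ = 4, 6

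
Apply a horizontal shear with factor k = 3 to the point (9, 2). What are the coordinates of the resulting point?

Shear matrix for horizontal shear with factor k = 3:
[[1, 3], [0, 1]]
Result: (9, 2) → (15, 2)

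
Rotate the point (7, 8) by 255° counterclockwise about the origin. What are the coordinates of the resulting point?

Rotation matrix for 255°: [[cos 255°, -sin 255°], [sin 255°, cos 255°]] ≈ [[-0.258819, 0.965926], [-0.965926, -0.258819]]
[[-0.258819, 0.965926], [-0.965926, -0.258819]] × [7, 8]ᵀ ≈ [5.9157, -8.8320]ᵀ
Result: (5.9157, -8.8320)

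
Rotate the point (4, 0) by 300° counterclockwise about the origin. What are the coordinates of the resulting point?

Rotation matrix for 300°: [[cos 300°, -sin 300°], [sin 300°, cos 300°]] ≈ [[0.500000, 0.866025], [-0.866025, 0.500000]]
[[0.500000, 0.866025], [-0.866025, 0.500000]] × [4, 0]ᵀ ≈ [2, -3.4641]ᵀ
Result: (2, -3.4641)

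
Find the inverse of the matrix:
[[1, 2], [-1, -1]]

For [[a,b],[c,d]], inverse = (1/det)·[[d,-b],[-c,a]]
det = (1)(-1) - (2)(-1) = -1 - -2 = 1
Inverse = [[-1, -2], [1, 1]]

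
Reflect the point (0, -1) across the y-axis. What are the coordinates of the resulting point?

Reflection across y-axis: (0, -1) → (0, -1)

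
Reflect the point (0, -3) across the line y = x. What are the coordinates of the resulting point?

Reflection across line y = x: (0, -3) → (-3, 0)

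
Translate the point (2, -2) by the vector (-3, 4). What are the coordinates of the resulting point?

Translation by (-3, 4) (homogeneous matrix [[1, 0, -3], [0, 1, 4], [0, 0, 1]]):
x' = 2 + -3 = -1
y' = -2 + 4 = 2
Result: (-1, 2)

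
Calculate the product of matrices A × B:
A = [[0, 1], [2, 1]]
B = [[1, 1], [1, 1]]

Matrix multiplication:
C[0][0] = 0×1 + 1×1 = 1
C[0][1] = 0×1 + 1×1 = 1
C[1][0] = 2×1 + 1×1 = 3
C[1][1] = 2×1 + 1×1 = 3
Result: [[1, 1], [3, 3]]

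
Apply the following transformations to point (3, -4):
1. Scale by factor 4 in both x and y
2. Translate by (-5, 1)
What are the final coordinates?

Step 1: Scale (3, -4) by 4 → (12, -16)
Step 2: Translate by (-5, 1) → (7, -15)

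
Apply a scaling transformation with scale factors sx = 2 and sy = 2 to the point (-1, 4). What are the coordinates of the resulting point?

Scaling matrix:
[[2, 0], [0, 2]]
Result: (-1 × 2, 4 × 2) = (-2, 8)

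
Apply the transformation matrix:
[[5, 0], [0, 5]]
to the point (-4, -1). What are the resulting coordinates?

Matrix multiplication:
[[5, 0], [0, 5]] × [-4, -1]ᵀ
= [(5)(-4) + (0)(-1), (0)(-4) + (5)(-1)]ᵀ
= [-20, -5]ᵀ
Result: (-20, -5)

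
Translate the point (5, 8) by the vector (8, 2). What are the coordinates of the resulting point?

Translation by (8, 2) (homogeneous matrix [[1, 0, 8], [0, 1, 2], [0, 0, 1]]):
x' = 5 + 8 = 13
y' = 8 + 2 = 10
Result: (13, 10)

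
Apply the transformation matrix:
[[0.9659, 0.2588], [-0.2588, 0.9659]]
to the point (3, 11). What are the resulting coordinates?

Matrix multiplication:
[[0.9659, 0.2588], [-0.2588, 0.9659]] × [3, 11]ᵀ
= [(0.9659)(3) + (0.2588)(11), (-0.2588)(3) + (0.9659)(11)]ᵀ
= [5.7445, 9.8485]ᵀ
Result: (5.7445, 9.8485)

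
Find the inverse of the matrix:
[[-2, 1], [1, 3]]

For [[a,b],[c,d]], inverse = (1/det)·[[d,-b],[-c,a]]
det = (-2)(3) - (1)(1) = -6 - 1 = -7
Inverse = (1/-7)·[[3, -1], [-1, -2]]
= [[-3/7, 1/7], [1/7, 2/7]]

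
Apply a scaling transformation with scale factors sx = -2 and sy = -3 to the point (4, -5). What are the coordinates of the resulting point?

Scaling matrix:
[[-2, 0], [0, -3]]
Result: (4 × -2, -5 × -3) = (-8, 15)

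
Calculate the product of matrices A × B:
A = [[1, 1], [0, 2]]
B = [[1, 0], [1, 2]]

Matrix multiplication:
C[0][0] = 1×1 + 1×1 = 2
C[0][1] = 1×0 + 1×2 = 2
C[1][0] = 0×1 + 2×1 = 2
C[1][1] = 0×0 + 2×2 = 4
Result: [[2, 2], [2, 4]]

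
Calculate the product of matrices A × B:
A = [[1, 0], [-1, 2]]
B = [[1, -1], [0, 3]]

Matrix multiplication:
C[0][0] = 1×1 + 0×0 = 1
C[0][1] = 1×-1 + 0×3 = -1
C[1][0] = -1×1 + 2×0 = -1
C[1][1] = -1×-1 + 2×3 = 7
Result: [[1, -1], [-1, 7]]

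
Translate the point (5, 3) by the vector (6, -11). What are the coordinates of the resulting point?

Translation by (6, -11) (homogeneous matrix [[1, 0, 6], [0, 1, -11], [0, 0, 1]]):
x' = 5 + 6 = 11
y' = 3 + -11 = -8
Result: (11, -8)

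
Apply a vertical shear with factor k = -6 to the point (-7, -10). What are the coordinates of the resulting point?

Shear matrix for vertical shear with factor k = -6:
[[1, 0], [-6, 1]]
Result: (-7, -10) → (-7, 32)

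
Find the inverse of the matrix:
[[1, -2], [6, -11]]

For [[a,b],[c,d]], inverse = (1/det)·[[d,-b],[-c,a]]
det = (1)(-11) - (-2)(6) = -11 - -12 = 1
Inverse = [[-11, 2], [-6, 1]]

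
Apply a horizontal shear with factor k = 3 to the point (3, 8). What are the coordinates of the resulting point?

Shear matrix for horizontal shear with factor k = 3:
[[1, 3], [0, 1]]
Result: (3, 8) → (27, 8)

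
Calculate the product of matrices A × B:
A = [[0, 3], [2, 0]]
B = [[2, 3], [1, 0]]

Matrix multiplication:
C[0][0] = 0×2 + 3×1 = 3
C[0][1] = 0×3 + 3×0 = 0
C[1][0] = 2×2 + 0×1 = 4
C[1][1] = 2×3 + 0×0 = 6
Result: [[3, 0], [4, 6]]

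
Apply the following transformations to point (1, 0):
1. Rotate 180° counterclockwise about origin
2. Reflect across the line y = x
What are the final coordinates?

Step 1: Rotate 180° → (-1, 0)
Step 2: Reflect across line y = x → (0, -1)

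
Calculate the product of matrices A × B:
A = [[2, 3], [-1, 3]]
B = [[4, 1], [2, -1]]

Matrix multiplication:
C[0][0] = 2×4 + 3×2 = 14
C[0][1] = 2×1 + 3×-1 = -1
C[1][0] = -1×4 + 3×2 = 2
C[1][1] = -1×1 + 3×-1 = -4
Result: [[14, -1], [2, -4]]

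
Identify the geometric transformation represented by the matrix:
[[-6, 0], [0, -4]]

This matrix represents: non-uniform scaling by sx = -6, sy = -4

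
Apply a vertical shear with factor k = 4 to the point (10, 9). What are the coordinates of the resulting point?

Shear matrix for vertical shear with factor k = 4:
[[1, 0], [4, 1]]
Result: (10, 9) → (10, 49)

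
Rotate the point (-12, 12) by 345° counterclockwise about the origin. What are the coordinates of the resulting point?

Rotation matrix for 345°: [[cos 345°, -sin 345°], [sin 345°, cos 345°]] ≈ [[0.965926, 0.258819], [-0.258819, 0.965926]]
[[0.965926, 0.258819], [-0.258819, 0.965926]] × [-12, 12]ᵀ ≈ [-8.4853, 14.6969]ᵀ
Result: (-8.4853, 14.6969)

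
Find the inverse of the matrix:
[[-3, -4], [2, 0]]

For [[a,b],[c,d]], inverse = (1/det)·[[d,-b],[-c,a]]
det = (-3)(0) - (-4)(2) = 0 - -8 = 8
Inverse = (1/8)·[[0, 4], [-2, -3]]
= [[0, 1/2], [-1/4, -3/8]]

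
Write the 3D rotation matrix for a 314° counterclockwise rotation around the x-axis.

Rotation matrix for counterclockwise 314° around x-axis:
cos(314°) = 0.6947, sin(314°) = -0.7193
Result: [[1, 0, 0], [0, 0.6947, 0.7193], [0, -0.7193, 0.6947]]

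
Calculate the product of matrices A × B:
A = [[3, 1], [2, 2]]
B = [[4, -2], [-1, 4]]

Matrix multiplication:
C[0][0] = 3×4 + 1×-1 = 11
C[0][1] = 3×-2 + 1×4 = -2
C[1][0] = 2×4 + 2×-1 = 6
C[1][1] = 2×-2 + 2×4 = 4
Result: [[11, -2], [6, 4]]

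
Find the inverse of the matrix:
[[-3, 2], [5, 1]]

For [[a,b],[c,d]], inverse = (1/det)·[[d,-b],[-c,a]]
det = (-3)(1) - (2)(5) = -3 - 10 = -13
Inverse = (1/-13)·[[1, -2], [-5, -3]]
= [[-1/13, 2/13], [5/13, 3/13]]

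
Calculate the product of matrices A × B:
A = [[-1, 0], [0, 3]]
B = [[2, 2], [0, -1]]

Matrix multiplication:
C[0][0] = -1×2 + 0×0 = -2
C[0][1] = -1×2 + 0×-1 = -2
C[1][0] = 0×2 + 3×0 = 0
C[1][1] = 0×2 + 3×-1 = -3
Result: [[-2, -2], [0, -3]]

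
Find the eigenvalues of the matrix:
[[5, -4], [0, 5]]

Characteristic equation: det(A - λI) = 0
λ² - (trace)λ + (det) = 0
trace = 5 + 5 = 10, det = (5)(5) - (-4)(0) = 25
λ² - (10)λ + (25) = 0
λ = (10 ± √((10)² - 4·(25))) / 2 = (10 ± √0) / 2
Solving: λ = 5, 5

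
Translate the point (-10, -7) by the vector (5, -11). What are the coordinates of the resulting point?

Translation by (5, -11) (homogeneous matrix [[1, 0, 5], [0, 1, -11], [0, 0, 1]]):
x' = -10 + 5 = -5
y' = -7 + -11 = -18
Result: (-5, -18)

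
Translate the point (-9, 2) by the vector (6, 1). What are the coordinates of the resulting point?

Translation by (6, 1) (homogeneous matrix [[1, 0, 6], [0, 1, 1], [0, 0, 1]]):
x' = -9 + 6 = -3
y' = 2 + 1 = 3
Result: (-3, 3)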